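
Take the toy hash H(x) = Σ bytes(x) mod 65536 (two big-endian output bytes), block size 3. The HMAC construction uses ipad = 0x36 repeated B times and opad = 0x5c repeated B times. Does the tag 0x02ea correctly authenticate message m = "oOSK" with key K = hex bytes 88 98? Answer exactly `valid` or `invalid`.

invalid

Key hex bytes 88 98 is 2 bytes ≤ B = 3; zero-pad to 3 bytes: K' = 88 98 00.
K' ⊕ ipad = be ae 36; K' ⊕ opad = d4 c4 5c.
Inner hash: sum = 190+174+54+111+79+83+75 = 766 → 02 fe.
Outer hash (recomputed tag): sum = 212+196+92+2+254 = 756 → 02 f4.
Recomputed tag = 02f4; claimed = 02ea → mismatch.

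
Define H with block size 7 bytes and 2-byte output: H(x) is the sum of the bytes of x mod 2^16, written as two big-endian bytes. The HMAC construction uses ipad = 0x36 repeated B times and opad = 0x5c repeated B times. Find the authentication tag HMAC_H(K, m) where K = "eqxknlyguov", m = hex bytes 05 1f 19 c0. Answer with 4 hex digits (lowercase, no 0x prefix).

Key "eqxknlyguov" = 65 71 78 6b 6e 6c 79 67 75 6f 76 is 11 bytes > B = 7, so hash it first: H(key) = 04 cd, then zero-pad to 7 bytes: K' = 04 cd 00 00 00 00 00.
K' ⊕ ipad = 32 fb 36 36 36 36 36.  K' ⊕ opad = 58 91 5c 5c 5c 5c 5c.
Inner input = (K'⊕ipad) ∥ m = 32 fb 36 36 36 36 36 ∥ 05 1f 19 c0.
Inner hash: sum = 50+251+54+54+54+54+54+5+31+25+192 = 824 → 03 38.
Outer input = (K'⊕opad) ∥ inner = 58 91 5c 5c 5c 5c 5c ∥ 03 38.
Outer hash (tag): sum = 88+145+92+92+92+92+92+3+56 = 752 → 02 f0.

02f0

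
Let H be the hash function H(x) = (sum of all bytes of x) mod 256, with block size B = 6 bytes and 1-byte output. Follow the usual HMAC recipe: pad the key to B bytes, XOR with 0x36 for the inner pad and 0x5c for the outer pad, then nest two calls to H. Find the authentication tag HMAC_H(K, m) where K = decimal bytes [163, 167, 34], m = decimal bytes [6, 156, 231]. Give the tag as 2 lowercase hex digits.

f1

Key decimal bytes [163, 167, 34] = a3 a7 22 is 3 bytes ≤ B = 6; zero-pad to 6 bytes: K' = a3 a7 22 00 00 00.
K' ⊕ ipad = 95 91 14 36 36 36.  K' ⊕ opad = ff fb 7e 5c 5c 5c.
Inner input = (K'⊕ipad) ∥ m = 95 91 14 36 36 36 ∥ 06 9c e7.
Inner hash: sum = 149+145+20+54+54+54+6+156+231 = 869; mod 256 = 101 → 65.
Outer input = (K'⊕opad) ∥ inner = ff fb 7e 5c 5c 5c ∥ 65.
Outer hash (tag): sum = 255+251+126+92+92+92+101 = 1009; mod 256 = 241 → f1.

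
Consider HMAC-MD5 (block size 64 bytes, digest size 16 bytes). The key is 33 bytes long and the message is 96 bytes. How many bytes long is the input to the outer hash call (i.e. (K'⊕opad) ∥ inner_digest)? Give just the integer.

80

Key is 33 ≤ 64 bytes, zero-padded: |K'| = 64.
Outer input = (K'⊕opad) ∥ H(inner) → 64 + 16 = 80 bytes.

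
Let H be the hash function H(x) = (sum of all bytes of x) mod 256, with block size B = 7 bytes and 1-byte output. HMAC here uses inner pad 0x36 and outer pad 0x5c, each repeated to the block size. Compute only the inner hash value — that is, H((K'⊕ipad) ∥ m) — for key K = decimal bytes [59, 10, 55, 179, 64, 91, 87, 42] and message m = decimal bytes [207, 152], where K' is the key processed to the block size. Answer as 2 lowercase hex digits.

Key decimal bytes [59, 10, 55, 179, 64, 91, 87, 42] = 3b 0a 37 b3 40 5b 57 2a is 8 bytes > B = 7, so hash it first: H(key) = 4b, then zero-pad to 7 bytes: K' = 4b 00 00 00 00 00 00.
K' ⊕ ipad = 7d 36 36 36 36 36 36.
Inner input = 7d 36 36 36 36 36 36 ∥ cf 98.
Inner hash: sum = 125+54+54+54+54+54+54+207+152 = 808; mod 256 = 40 → 28.

28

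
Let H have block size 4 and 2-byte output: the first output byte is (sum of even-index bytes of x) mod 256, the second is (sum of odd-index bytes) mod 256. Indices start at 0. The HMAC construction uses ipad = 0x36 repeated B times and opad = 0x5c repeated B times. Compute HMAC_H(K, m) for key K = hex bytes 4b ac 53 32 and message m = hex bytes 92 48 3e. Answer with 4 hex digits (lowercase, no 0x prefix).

d844

Key hex bytes 4b ac 53 32 is exactly B = 4 bytes: K' = 4b ac 53 32.
K' ⊕ ipad = 7d 9a 65 04.  K' ⊕ opad = 17 f0 0f 6e.
Inner input = (K'⊕ipad) ∥ m = 7d 9a 65 04 ∥ 92 48 3e.
Inner hash: even-index sum = 434 mod 256 = 178; odd-index sum = 230 mod 256 = 230 → b2 e6.
Outer input = (K'⊕opad) ∥ inner = 17 f0 0f 6e ∥ b2 e6.
Outer hash (tag): even-index sum = 216 mod 256 = 216; odd-index sum = 580 mod 256 = 68 → d8 44.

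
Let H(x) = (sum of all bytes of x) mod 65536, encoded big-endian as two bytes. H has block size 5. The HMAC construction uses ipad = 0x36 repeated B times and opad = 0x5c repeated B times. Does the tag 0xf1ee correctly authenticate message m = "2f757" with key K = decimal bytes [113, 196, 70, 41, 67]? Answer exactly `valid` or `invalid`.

Key decimal bytes [113, 196, 70, 41, 67] = 71 c4 46 29 43 is exactly B = 5 bytes: K' = 71 c4 46 29 43.
K' ⊕ ipad = 47 f2 70 1f 75; K' ⊕ opad = 2d 98 1a 75 1f.
Inner hash: sum = 71+242+112+31+117+50+102+55+53+55 = 888 → 03 78.
Outer hash (recomputed tag): sum = 45+152+26+117+31+3+120 = 494 → 01 ee.
Recomputed tag = 01ee; claimed = f1ee → mismatch.

invalid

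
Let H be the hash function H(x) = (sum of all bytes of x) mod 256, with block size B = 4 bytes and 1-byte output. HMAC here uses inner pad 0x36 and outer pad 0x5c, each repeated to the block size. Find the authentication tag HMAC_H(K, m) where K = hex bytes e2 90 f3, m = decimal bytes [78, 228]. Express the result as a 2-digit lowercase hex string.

Key hex bytes e2 90 f3 is 3 bytes ≤ B = 4; zero-pad to 4 bytes: K' = e2 90 f3 00.
K' ⊕ ipad = d4 a6 c5 36.  K' ⊕ opad = be cc af 5c.
Inner input = (K'⊕ipad) ∥ m = d4 a6 c5 36 ∥ 4e e4.
Inner hash: sum = 212+166+197+54+78+228 = 935; mod 256 = 167 → a7.
Outer input = (K'⊕opad) ∥ inner = be cc af 5c ∥ a7.
Outer hash (tag): sum = 190+204+175+92+167 = 828; mod 256 = 60 → 3c.

3c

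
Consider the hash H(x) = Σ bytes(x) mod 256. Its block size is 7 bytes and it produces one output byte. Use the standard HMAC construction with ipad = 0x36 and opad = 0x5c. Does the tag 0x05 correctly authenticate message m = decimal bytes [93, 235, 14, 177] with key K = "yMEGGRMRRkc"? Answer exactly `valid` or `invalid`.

valid

Key "yMEGGRMRRkc" = 79 4d 45 47 47 52 4d 52 52 6b 63 is 11 bytes > B = 7, so hash it first: H(key) = aa, then zero-pad to 7 bytes: K' = aa 00 00 00 00 00 00.
K' ⊕ ipad = 9c 36 36 36 36 36 36; K' ⊕ opad = f6 5c 5c 5c 5c 5c 5c.
Inner hash: sum = 156+54+54+54+54+54+54+93+235+14+177 = 999; mod 256 = 231 → e7.
Outer hash (recomputed tag): sum = 246+92+92+92+92+92+92+231 = 1029; mod 256 = 5 → 05.
Recomputed tag = 05; claimed = 05 → match.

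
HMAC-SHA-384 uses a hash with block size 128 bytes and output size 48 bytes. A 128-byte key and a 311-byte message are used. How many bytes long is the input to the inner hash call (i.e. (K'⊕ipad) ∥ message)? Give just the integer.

Key is 128 ≤ 128 bytes, zero-padded: |K'| = 128.
Inner input = (K'⊕ipad) ∥ m → 128 + 311 = 439 bytes.

439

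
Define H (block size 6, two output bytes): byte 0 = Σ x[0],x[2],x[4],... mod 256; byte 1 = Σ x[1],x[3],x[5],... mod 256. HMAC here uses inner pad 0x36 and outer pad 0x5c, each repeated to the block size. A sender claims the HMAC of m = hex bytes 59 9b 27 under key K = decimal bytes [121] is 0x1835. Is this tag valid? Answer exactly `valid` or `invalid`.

invalid

Key decimal bytes [121] = 79 is 1 byte ≤ B = 6; zero-pad to 6 bytes: K' = 79 00 00 00 00 00.
K' ⊕ ipad = 4f 36 36 36 36 36; K' ⊕ opad = 25 5c 5c 5c 5c 5c.
Inner hash: even-index sum = 315 mod 256 = 59; odd-index sum = 317 mod 256 = 61 → 3b 3d.
Outer hash (recomputed tag): even-index sum = 280 mod 256 = 24; odd-index sum = 337 mod 256 = 81 → 18 51.
Recomputed tag = 1851; claimed = 1835 → mismatch.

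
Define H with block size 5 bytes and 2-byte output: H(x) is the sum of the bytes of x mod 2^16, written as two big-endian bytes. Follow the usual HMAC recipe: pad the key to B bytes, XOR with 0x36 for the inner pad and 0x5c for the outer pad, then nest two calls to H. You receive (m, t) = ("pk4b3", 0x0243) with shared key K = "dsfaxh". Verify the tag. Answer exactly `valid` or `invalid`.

Key "dsfaxh" = 64 73 66 61 78 68 is 6 bytes > B = 5, so hash it first: H(key) = 02 7e, then zero-pad to 5 bytes: K' = 02 7e 00 00 00.
K' ⊕ ipad = 34 48 36 36 36; K' ⊕ opad = 5e 22 5c 5c 5c.
Inner hash: sum = 52+72+54+54+54+112+107+52+98+51 = 706 → 02 c2.
Outer hash (recomputed tag): sum = 94+34+92+92+92+2+194 = 600 → 02 58.
Recomputed tag = 0258; claimed = 0243 → mismatch.

invalid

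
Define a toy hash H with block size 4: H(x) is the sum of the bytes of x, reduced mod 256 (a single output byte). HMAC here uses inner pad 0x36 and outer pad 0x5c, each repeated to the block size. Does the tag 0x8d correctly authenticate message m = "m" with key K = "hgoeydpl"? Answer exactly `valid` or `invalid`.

Key "hgoeydpl" = 68 67 6f 65 79 64 70 6c is 8 bytes > B = 4, so hash it first: H(key) = 5c, then zero-pad to 4 bytes: K' = 5c 00 00 00.
K' ⊕ ipad = 6a 36 36 36; K' ⊕ opad = 00 5c 5c 5c.
Inner hash: sum = 106+54+54+54+109 = 377; mod 256 = 121 → 79.
Outer hash (recomputed tag): sum = 0+92+92+92+121 = 397; mod 256 = 141 → 8d.
Recomputed tag = 8d; claimed = 8d → match.

valid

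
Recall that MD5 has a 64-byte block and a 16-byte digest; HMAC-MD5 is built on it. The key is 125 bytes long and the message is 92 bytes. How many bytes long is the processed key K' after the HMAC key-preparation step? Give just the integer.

Key is 125 > 64 bytes, so it is hashed to 16 bytes then zero-padded to 64: |K'| = 64.

64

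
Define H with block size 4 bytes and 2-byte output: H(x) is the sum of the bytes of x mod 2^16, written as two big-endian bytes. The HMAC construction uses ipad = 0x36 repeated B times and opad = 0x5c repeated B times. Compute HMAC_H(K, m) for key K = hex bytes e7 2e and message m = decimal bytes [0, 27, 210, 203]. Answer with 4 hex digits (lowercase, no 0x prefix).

Key hex bytes e7 2e is 2 bytes ≤ B = 4; zero-pad to 4 bytes: K' = e7 2e 00 00.
K' ⊕ ipad = d1 18 36 36.  K' ⊕ opad = bb 72 5c 5c.
Inner input = (K'⊕ipad) ∥ m = d1 18 36 36 ∥ 00 1b d2 cb.
Inner hash: sum = 209+24+54+54+0+27+210+203 = 781 → 03 0d.
Outer input = (K'⊕opad) ∥ inner = bb 72 5c 5c ∥ 03 0d.
Outer hash (tag): sum = 187+114+92+92+3+13 = 501 → 01 f5.

01f5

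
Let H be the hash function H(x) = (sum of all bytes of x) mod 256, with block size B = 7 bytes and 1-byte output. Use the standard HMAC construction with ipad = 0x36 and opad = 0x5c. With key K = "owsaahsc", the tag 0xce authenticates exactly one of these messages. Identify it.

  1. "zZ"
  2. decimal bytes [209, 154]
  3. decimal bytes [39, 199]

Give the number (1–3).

Key "owsaahsc" = 6f 77 73 61 61 68 73 63 is 8 bytes > B = 7, so hash it first: H(key) = 59, then zero-pad to 7 bytes: K' = 59 00 00 00 00 00 00.
K' ⊕ ipad = 6f 36 36 36 36 36 36; K' ⊕ opad = 05 5c 5c 5c 5c 5c 5c.
m1: inner = H(6f 36 36 36 36 36 36 7a 5a) = 87; tag = H(05 5c 5c 5c 5c 5c 5c 87) = b4
m2: inner = H(6f 36 36 36 36 36 36 d1 9a) = 1e; tag = H(05 5c 5c 5c 5c 5c 5c 1e) = 4b
m3: inner = H(6f 36 36 36 36 36 36 27 c7) = a1; tag = H(05 5c 5c 5c 5c 5c 5c a1) = ce ← matches

3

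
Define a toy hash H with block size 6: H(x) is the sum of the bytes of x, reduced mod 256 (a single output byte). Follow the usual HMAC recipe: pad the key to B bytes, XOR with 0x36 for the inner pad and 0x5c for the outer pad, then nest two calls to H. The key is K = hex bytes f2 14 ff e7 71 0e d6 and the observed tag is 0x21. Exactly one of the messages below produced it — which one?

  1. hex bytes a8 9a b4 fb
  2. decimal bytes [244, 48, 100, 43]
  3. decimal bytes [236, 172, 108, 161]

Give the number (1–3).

2

Key hex bytes f2 14 ff e7 71 0e d6 is 7 bytes > B = 6, so hash it first: H(key) = 41, then zero-pad to 6 bytes: K' = 41 00 00 00 00 00.
K' ⊕ ipad = 77 36 36 36 36 36; K' ⊕ opad = 1d 5c 5c 5c 5c 5c.
m1: inner = H(77 36 36 36 36 36 a8 9a b4 fb) = 76; tag = H(1d 5c 5c 5c 5c 5c 76) = 5f
m2: inner = H(77 36 36 36 36 36 f4 30 64 2b) = 38; tag = H(1d 5c 5c 5c 5c 5c 38) = 21 ← matches
m3: inner = H(77 36 36 36 36 36 ec ac 6c a1) = 2a; tag = H(1d 5c 5c 5c 5c 5c 2a) = 13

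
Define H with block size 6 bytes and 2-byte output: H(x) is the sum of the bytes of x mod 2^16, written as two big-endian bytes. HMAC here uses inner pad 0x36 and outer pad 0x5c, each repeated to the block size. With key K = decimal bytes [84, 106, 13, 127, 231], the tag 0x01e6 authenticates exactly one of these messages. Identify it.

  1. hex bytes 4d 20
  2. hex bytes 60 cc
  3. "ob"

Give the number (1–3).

Key decimal bytes [84, 106, 13, 127, 231] = 54 6a 0d 7f e7 is 5 bytes ≤ B = 6; zero-pad to 6 bytes: K' = 54 6a 0d 7f e7 00.
K' ⊕ ipad = 62 5c 3b 49 d1 36; K' ⊕ opad = 08 36 51 23 bb 5c.
m1: inner = H(62 5c 3b 49 d1 36 4d 20) = 02 b6; tag = H(08 36 51 23 bb 5c 02 b6) = 0281
m2: inner = H(62 5c 3b 49 d1 36 60 cc) = 03 75; tag = H(08 36 51 23 bb 5c 03 75) = 0241
m3: inner = H(62 5c 3b 49 d1 36 6f 62) = 03 1a; tag = H(08 36 51 23 bb 5c 03 1a) = 01e6 ← matches

3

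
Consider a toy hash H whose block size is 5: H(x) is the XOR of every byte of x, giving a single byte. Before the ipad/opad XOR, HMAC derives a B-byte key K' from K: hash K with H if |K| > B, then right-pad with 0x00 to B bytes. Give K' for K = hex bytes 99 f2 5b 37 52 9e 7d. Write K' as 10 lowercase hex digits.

|K| = 7 > B = 5, so first hash the key.
H(K): XOR 99⊕f2⊕5b⊕37⊕52⊕9e⊕7d = b6.
Zero-pad H(K) = b6 to 5 bytes: K' = b6 00 00 00 00.

b600000000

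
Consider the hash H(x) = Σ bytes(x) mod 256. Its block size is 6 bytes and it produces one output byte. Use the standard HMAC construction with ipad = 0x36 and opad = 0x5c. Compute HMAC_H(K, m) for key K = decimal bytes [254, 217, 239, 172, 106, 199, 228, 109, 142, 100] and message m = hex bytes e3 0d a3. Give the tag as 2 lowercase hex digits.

Key decimal bytes [254, 217, 239, 172, 106, 199, 228, 109, 142, 100] = fe d9 ef ac 6a c7 e4 6d 8e 64 is 10 bytes > B = 6, so hash it first: H(key) = e6, then zero-pad to 6 bytes: K' = e6 00 00 00 00 00.
K' ⊕ ipad = d0 36 36 36 36 36.  K' ⊕ opad = ba 5c 5c 5c 5c 5c.
Inner input = (K'⊕ipad) ∥ m = d0 36 36 36 36 36 ∥ e3 0d a3.
Inner hash: sum = 208+54+54+54+54+54+227+13+163 = 881; mod 256 = 113 → 71.
Outer input = (K'⊕opad) ∥ inner = ba 5c 5c 5c 5c 5c ∥ 71.
Outer hash (tag): sum = 186+92+92+92+92+92+113 = 759; mod 256 = 247 → f7.

f7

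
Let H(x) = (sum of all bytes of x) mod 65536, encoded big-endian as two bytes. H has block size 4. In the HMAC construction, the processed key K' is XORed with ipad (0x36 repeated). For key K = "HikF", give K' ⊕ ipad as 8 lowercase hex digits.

7e5f5d70

Key "HikF" = 48 69 6b 46 is exactly B = 4 bytes: K' = 48 69 6b 46.
XOR each byte with 0x36: 48⊕36=7e, 69⊕36=5f, 6b⊕36=5d, 46⊕36=70.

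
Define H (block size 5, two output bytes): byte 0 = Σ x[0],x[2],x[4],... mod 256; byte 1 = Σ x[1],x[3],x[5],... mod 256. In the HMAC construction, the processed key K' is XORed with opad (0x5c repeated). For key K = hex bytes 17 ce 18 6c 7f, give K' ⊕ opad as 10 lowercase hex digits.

Key hex bytes 17 ce 18 6c 7f is exactly B = 5 bytes: K' = 17 ce 18 6c 7f.
XOR each byte with 0x5c: 17⊕5c=4b, ce⊕5c=92, 18⊕5c=44, 6c⊕5c=30, 7f⊕5c=23.

4b92443023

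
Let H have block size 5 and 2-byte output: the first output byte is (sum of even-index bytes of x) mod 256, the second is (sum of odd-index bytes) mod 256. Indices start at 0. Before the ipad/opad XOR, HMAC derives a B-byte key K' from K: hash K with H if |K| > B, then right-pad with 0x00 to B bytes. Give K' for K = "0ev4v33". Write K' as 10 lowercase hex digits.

|K| = 7 > B = 5, so first hash the key.
H(K): even-index sum = 335 mod 256 = 79; odd-index sum = 204 mod 256 = 204 → 4f cc.
Zero-pad H(K) = 4f cc to 5 bytes: K' = 4f cc 00 00 00.

4fcc000000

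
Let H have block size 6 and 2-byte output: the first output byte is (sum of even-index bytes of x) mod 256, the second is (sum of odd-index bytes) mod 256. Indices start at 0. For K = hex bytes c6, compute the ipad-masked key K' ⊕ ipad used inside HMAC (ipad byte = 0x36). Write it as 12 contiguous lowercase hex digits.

Key hex bytes c6 is 1 byte ≤ B = 6; zero-pad to 6 bytes: K' = c6 00 00 00 00 00.
XOR each byte with 0x36: c6⊕36=f0, 00⊕36=36, 00⊕36=36, 00⊕36=36, 00⊕36=36, 00⊕36=36.

f03636363636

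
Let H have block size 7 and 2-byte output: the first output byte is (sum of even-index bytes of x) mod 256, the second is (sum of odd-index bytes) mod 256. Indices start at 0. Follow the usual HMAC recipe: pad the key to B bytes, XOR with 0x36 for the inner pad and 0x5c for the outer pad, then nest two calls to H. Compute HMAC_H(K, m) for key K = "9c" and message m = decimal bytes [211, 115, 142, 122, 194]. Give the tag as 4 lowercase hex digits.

Key "9c" = 39 63 is 2 bytes ≤ B = 7; zero-pad to 7 bytes: K' = 39 63 00 00 00 00 00.
K' ⊕ ipad = 0f 55 36 36 36 36 36.  K' ⊕ opad = 65 3f 5c 5c 5c 5c 5c.
Inner input = (K'⊕ipad) ∥ m = 0f 55 36 36 36 36 36 ∥ d3 73 8e 7a c2.
Inner hash: even-index sum = 414 mod 256 = 158; odd-index sum = 740 mod 256 = 228 → 9e e4.
Outer input = (K'⊕opad) ∥ inner = 65 3f 5c 5c 5c 5c 5c ∥ 9e e4.
Outer hash (tag): even-index sum = 605 mod 256 = 93; odd-index sum = 405 mod 256 = 149 → 5d 95.

5d95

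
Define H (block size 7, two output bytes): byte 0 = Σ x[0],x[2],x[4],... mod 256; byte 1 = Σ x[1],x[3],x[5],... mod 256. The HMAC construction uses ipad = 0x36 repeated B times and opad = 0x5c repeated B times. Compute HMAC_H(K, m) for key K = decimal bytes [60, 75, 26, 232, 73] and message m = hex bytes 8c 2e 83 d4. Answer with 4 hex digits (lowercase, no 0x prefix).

b714

Key decimal bytes [60, 75, 26, 232, 73] = 3c 4b 1a e8 49 is 5 bytes ≤ B = 7; zero-pad to 7 bytes: K' = 3c 4b 1a e8 49 00 00.
K' ⊕ ipad = 0a 7d 2c de 7f 36 36.  K' ⊕ opad = 60 17 46 b4 15 5c 5c.
Inner input = (K'⊕ipad) ∥ m = 0a 7d 2c de 7f 36 36 ∥ 8c 2e 83 d4.
Inner hash: even-index sum = 493 mod 256 = 237; odd-index sum = 672 mod 256 = 160 → ed a0.
Outer input = (K'⊕opad) ∥ inner = 60 17 46 b4 15 5c 5c ∥ ed a0.
Outer hash (tag): even-index sum = 439 mod 256 = 183; odd-index sum = 532 mod 256 = 20 → b7 14.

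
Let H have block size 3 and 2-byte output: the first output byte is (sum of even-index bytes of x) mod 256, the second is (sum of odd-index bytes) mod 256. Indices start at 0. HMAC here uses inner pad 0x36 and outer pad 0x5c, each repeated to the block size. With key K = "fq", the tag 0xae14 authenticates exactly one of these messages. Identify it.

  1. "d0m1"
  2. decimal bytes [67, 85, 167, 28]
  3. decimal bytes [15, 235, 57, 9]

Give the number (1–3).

1

Key "fq" = 66 71 is 2 bytes ≤ B = 3; zero-pad to 3 bytes: K' = 66 71 00.
K' ⊕ ipad = 50 47 36; K' ⊕ opad = 3a 2d 5c.
m1: inner = H(50 47 36 64 30 6d 31) = e7 18; tag = H(3a 2d 5c e7 18) = ae14 ← matches
m2: inner = H(50 47 36 43 55 a7 1c) = f7 31; tag = H(3a 2d 5c f7 31) = c724
m3: inner = H(50 47 36 0f eb 39 09) = 7a 8f; tag = H(3a 2d 5c 7a 8f) = 25a7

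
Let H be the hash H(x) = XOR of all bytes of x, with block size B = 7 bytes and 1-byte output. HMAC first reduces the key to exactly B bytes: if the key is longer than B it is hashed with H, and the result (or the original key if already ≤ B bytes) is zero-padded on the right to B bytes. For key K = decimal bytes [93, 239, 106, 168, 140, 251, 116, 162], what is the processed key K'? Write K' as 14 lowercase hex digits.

d1000000000000

|K| = 8 > B = 7, so first hash the key.
H(K): XOR 5d⊕ef⊕6a⊕a8⊕8c⊕fb⊕74⊕a2 = d1.
Zero-pad H(K) = d1 to 7 bytes: K' = d1 00 00 00 00 00 00.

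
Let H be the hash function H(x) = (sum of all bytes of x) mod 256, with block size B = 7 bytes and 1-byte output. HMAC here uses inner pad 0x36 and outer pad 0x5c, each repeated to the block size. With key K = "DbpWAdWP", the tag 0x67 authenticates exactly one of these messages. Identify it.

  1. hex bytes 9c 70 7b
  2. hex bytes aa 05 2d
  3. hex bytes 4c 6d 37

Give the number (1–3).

Key "DbpWAdWP" = 44 62 70 57 41 64 57 50 is 8 bytes > B = 7, so hash it first: H(key) = b9, then zero-pad to 7 bytes: K' = b9 00 00 00 00 00 00.
K' ⊕ ipad = 8f 36 36 36 36 36 36; K' ⊕ opad = e5 5c 5c 5c 5c 5c 5c.
m1: inner = H(8f 36 36 36 36 36 36 9c 70 7b) = 5a; tag = H(e5 5c 5c 5c 5c 5c 5c 5a) = 67 ← matches
m2: inner = H(8f 36 36 36 36 36 36 aa 05 2d) = af; tag = H(e5 5c 5c 5c 5c 5c 5c af) = bc
m3: inner = H(8f 36 36 36 36 36 36 4c 6d 37) = c3; tag = H(e5 5c 5c 5c 5c 5c 5c c3) = d0

1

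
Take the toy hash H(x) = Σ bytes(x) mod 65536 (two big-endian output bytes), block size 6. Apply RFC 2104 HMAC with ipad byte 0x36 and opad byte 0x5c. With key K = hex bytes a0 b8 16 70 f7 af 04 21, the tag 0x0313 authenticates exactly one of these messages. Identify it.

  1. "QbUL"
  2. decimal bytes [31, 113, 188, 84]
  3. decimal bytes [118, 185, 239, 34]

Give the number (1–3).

2

Key hex bytes a0 b8 16 70 f7 af 04 21 is 8 bytes > B = 6, so hash it first: H(key) = 03 a9, then zero-pad to 6 bytes: K' = 03 a9 00 00 00 00.
K' ⊕ ipad = 35 9f 36 36 36 36; K' ⊕ opad = 5f f5 5c 5c 5c 5c.
m1: inner = H(35 9f 36 36 36 36 51 62 55 4c) = 03 00; tag = H(5f f5 5c 5c 5c 5c 03 00) = 02c7
m2: inner = H(35 9f 36 36 36 36 1f 71 bc 54) = 03 4c; tag = H(5f f5 5c 5c 5c 5c 03 4c) = 0313 ← matches
m3: inner = H(35 9f 36 36 36 36 76 b9 ef 22) = 03 ec; tag = H(5f f5 5c 5c 5c 5c 03 ec) = 03b3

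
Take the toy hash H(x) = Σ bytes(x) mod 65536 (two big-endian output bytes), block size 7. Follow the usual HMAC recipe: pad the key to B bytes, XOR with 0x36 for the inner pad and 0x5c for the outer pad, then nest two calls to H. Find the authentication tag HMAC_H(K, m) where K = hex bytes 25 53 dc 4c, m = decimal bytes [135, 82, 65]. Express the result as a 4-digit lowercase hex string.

Key hex bytes 25 53 dc 4c is 4 bytes ≤ B = 7; zero-pad to 7 bytes: K' = 25 53 dc 4c 00 00 00.
K' ⊕ ipad = 13 65 ea 7a 36 36 36.  K' ⊕ opad = 79 0f 80 10 5c 5c 5c.
Inner input = (K'⊕ipad) ∥ m = 13 65 ea 7a 36 36 36 ∥ 87 52 41.
Inner hash: sum = 19+101+234+122+54+54+54+135+82+65 = 920 → 03 98.
Outer input = (K'⊕opad) ∥ inner = 79 0f 80 10 5c 5c 5c ∥ 03 98.
Outer hash (tag): sum = 121+15+128+16+92+92+92+3+152 = 711 → 02 c7.

02c7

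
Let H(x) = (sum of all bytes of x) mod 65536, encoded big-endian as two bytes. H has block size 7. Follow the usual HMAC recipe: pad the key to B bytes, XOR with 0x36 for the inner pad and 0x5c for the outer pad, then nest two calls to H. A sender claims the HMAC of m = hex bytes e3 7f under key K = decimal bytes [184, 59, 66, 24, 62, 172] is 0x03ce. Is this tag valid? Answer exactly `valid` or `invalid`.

invalid

Key decimal bytes [184, 59, 66, 24, 62, 172] = b8 3b 42 18 3e ac is 6 bytes ≤ B = 7; zero-pad to 7 bytes: K' = b8 3b 42 18 3e ac 00.
K' ⊕ ipad = 8e 0d 74 2e 08 9a 36; K' ⊕ opad = e4 67 1e 44 62 f0 5c.
Inner hash: sum = 142+13+116+46+8+154+54+227+127 = 887 → 03 77.
Outer hash (recomputed tag): sum = 228+103+30+68+98+240+92+3+119 = 981 → 03 d5.
Recomputed tag = 03d5; claimed = 03ce → mismatch.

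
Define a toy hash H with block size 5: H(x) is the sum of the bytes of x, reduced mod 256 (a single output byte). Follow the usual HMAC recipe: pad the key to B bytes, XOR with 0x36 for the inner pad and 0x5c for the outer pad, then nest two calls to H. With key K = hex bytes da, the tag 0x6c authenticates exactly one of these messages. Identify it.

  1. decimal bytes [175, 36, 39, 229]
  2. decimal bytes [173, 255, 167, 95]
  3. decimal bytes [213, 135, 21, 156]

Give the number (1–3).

2

Key hex bytes da is 1 byte ≤ B = 5; zero-pad to 5 bytes: K' = da 00 00 00 00.
K' ⊕ ipad = ec 36 36 36 36; K' ⊕ opad = 86 5c 5c 5c 5c.
m1: inner = H(ec 36 36 36 36 af 24 27 e5) = a3; tag = H(86 5c 5c 5c 5c a3) = 99
m2: inner = H(ec 36 36 36 36 ad ff a7 5f) = 76; tag = H(86 5c 5c 5c 5c 76) = 6c ← matches
m3: inner = H(ec 36 36 36 36 d5 87 15 9c) = d1; tag = H(86 5c 5c 5c 5c d1) = c7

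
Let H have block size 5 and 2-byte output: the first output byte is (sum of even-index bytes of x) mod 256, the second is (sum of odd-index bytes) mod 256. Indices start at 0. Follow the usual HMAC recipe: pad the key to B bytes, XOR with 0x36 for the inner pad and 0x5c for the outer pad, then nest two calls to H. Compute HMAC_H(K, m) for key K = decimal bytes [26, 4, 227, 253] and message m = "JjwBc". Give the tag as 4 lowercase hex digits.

Key decimal bytes [26, 4, 227, 253] = 1a 04 e3 fd is 4 bytes ≤ B = 5; zero-pad to 5 bytes: K' = 1a 04 e3 fd 00.
K' ⊕ ipad = 2c 32 d5 cb 36.  K' ⊕ opad = 46 58 bf a1 5c.
Inner input = (K'⊕ipad) ∥ m = 2c 32 d5 cb 36 ∥ 4a 6a 77 42 63.
Inner hash: even-index sum = 483 mod 256 = 227; odd-index sum = 545 mod 256 = 33 → e3 21.
Outer input = (K'⊕opad) ∥ inner = 46 58 bf a1 5c ∥ e3 21.
Outer hash (tag): even-index sum = 386 mod 256 = 130; odd-index sum = 476 mod 256 = 220 → 82 dc.

82dc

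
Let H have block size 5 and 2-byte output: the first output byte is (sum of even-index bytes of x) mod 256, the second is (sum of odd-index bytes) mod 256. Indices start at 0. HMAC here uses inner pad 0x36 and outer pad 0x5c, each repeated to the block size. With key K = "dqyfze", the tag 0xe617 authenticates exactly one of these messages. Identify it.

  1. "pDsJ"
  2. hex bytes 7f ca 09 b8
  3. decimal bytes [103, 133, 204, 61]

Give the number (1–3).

1

Key "dqyfze" = 64 71 79 66 7a 65 is 6 bytes > B = 5, so hash it first: H(key) = 57 3c, then zero-pad to 5 bytes: K' = 57 3c 00 00 00.
K' ⊕ ipad = 61 0a 36 36 36; K' ⊕ opad = 0b 60 5c 5c 5c.
m1: inner = H(61 0a 36 36 36 70 44 73 4a) = 5b 23; tag = H(0b 60 5c 5c 5c 5b 23) = e617 ← matches
m2: inner = H(61 0a 36 36 36 7f ca 09 b8) = 4f c8; tag = H(0b 60 5c 5c 5c 4f c8) = 8b0b
m3: inner = H(61 0a 36 36 36 67 85 cc 3d) = 8f 73; tag = H(0b 60 5c 5c 5c 8f 73) = 364b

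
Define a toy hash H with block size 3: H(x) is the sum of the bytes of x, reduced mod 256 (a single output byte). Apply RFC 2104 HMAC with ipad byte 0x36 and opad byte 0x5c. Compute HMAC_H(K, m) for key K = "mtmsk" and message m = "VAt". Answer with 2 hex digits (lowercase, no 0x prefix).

Key "mtmsk" = 6d 74 6d 73 6b is 5 bytes > B = 3, so hash it first: H(key) = 2c, then zero-pad to 3 bytes: K' = 2c 00 00.
K' ⊕ ipad = 1a 36 36.  K' ⊕ opad = 70 5c 5c.
Inner input = (K'⊕ipad) ∥ m = 1a 36 36 ∥ 56 41 74.
Inner hash: sum = 26+54+54+86+65+116 = 401; mod 256 = 145 → 91.
Outer input = (K'⊕opad) ∥ inner = 70 5c 5c ∥ 91.
Outer hash (tag): sum = 112+92+92+145 = 441; mod 256 = 185 → b9.

b9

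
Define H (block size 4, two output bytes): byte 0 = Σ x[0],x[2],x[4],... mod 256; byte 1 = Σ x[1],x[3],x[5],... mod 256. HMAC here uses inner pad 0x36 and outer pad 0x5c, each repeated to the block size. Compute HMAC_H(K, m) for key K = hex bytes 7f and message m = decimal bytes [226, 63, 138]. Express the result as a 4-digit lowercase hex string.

Key hex bytes 7f is 1 byte ≤ B = 4; zero-pad to 4 bytes: K' = 7f 00 00 00.
K' ⊕ ipad = 49 36 36 36.  K' ⊕ opad = 23 5c 5c 5c.
Inner input = (K'⊕ipad) ∥ m = 49 36 36 36 ∥ e2 3f 8a.
Inner hash: even-index sum = 491 mod 256 = 235; odd-index sum = 171 mod 256 = 171 → eb ab.
Outer input = (K'⊕opad) ∥ inner = 23 5c 5c 5c ∥ eb ab.
Outer hash (tag): even-index sum = 362 mod 256 = 106; odd-index sum = 355 mod 256 = 99 → 6a 63.

6a63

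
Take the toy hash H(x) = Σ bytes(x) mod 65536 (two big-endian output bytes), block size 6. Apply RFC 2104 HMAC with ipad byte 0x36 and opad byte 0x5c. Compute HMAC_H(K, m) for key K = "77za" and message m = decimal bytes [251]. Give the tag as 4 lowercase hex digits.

01ff

Key "77za" = 37 37 7a 61 is 4 bytes ≤ B = 6; zero-pad to 6 bytes: K' = 37 37 7a 61 00 00.
K' ⊕ ipad = 01 01 4c 57 36 36.  K' ⊕ opad = 6b 6b 26 3d 5c 5c.
Inner input = (K'⊕ipad) ∥ m = 01 01 4c 57 36 36 ∥ fb.
Inner hash: sum = 1+1+76+87+54+54+251 = 524 → 02 0c.
Outer input = (K'⊕opad) ∥ inner = 6b 6b 26 3d 5c 5c ∥ 02 0c.
Outer hash (tag): sum = 107+107+38+61+92+92+2+12 = 511 → 01 ff.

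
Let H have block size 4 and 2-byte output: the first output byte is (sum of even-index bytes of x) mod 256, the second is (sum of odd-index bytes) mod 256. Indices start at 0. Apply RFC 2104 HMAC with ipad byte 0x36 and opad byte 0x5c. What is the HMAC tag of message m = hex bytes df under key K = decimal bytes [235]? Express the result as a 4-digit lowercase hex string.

Key decimal bytes [235] = eb is 1 byte ≤ B = 4; zero-pad to 4 bytes: K' = eb 00 00 00.
K' ⊕ ipad = dd 36 36 36.  K' ⊕ opad = b7 5c 5c 5c.
Inner input = (K'⊕ipad) ∥ m = dd 36 36 36 ∥ df.
Inner hash: even-index sum = 498 mod 256 = 242; odd-index sum = 108 mod 256 = 108 → f2 6c.
Outer input = (K'⊕opad) ∥ inner = b7 5c 5c 5c ∥ f2 6c.
Outer hash (tag): even-index sum = 517 mod 256 = 5; odd-index sum = 292 mod 256 = 36 → 05 24.

0524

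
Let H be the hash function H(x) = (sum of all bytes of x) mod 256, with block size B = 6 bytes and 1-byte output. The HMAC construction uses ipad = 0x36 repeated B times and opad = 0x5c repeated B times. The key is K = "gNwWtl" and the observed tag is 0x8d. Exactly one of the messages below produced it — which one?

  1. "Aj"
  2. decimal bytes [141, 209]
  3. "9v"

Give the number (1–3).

Key "gNwWtl" = 67 4e 77 57 74 6c is exactly B = 6 bytes: K' = 67 4e 77 57 74 6c.
K' ⊕ ipad = 51 78 41 61 42 5a; K' ⊕ opad = 3b 12 2b 0b 28 30.
m1: inner = H(51 78 41 61 42 5a 41 6a) = b2; tag = H(3b 12 2b 0b 28 30 b2) = 8d ← matches
m2: inner = H(51 78 41 61 42 5a 8d d1) = 65; tag = H(3b 12 2b 0b 28 30 65) = 40
m3: inner = H(51 78 41 61 42 5a 39 76) = b6; tag = H(3b 12 2b 0b 28 30 b6) = 91

1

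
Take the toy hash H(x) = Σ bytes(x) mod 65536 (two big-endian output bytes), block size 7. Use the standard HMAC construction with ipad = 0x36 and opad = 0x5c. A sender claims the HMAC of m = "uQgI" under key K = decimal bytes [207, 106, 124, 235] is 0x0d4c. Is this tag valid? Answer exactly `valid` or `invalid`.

invalid

Key decimal bytes [207, 106, 124, 235] = cf 6a 7c eb is 4 bytes ≤ B = 7; zero-pad to 7 bytes: K' = cf 6a 7c eb 00 00 00.
K' ⊕ ipad = f9 5c 4a dd 36 36 36; K' ⊕ opad = 93 36 20 b7 5c 5c 5c.
Inner hash: sum = 249+92+74+221+54+54+54+117+81+103+73 = 1172 → 04 94.
Outer hash (recomputed tag): sum = 147+54+32+183+92+92+92+4+148 = 844 → 03 4c.
Recomputed tag = 034c; claimed = 0d4c → mismatch.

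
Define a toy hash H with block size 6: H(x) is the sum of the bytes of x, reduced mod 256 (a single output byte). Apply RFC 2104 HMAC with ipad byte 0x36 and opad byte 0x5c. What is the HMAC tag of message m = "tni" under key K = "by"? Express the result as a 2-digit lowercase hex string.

99

Key "by" = 62 79 is 2 bytes ≤ B = 6; zero-pad to 6 bytes: K' = 62 79 00 00 00 00.
K' ⊕ ipad = 54 4f 36 36 36 36.  K' ⊕ opad = 3e 25 5c 5c 5c 5c.
Inner input = (K'⊕ipad) ∥ m = 54 4f 36 36 36 36 ∥ 74 6e 69.
Inner hash: sum = 84+79+54+54+54+54+116+110+105 = 710; mod 256 = 198 → c6.
Outer input = (K'⊕opad) ∥ inner = 3e 25 5c 5c 5c 5c ∥ c6.
Outer hash (tag): sum = 62+37+92+92+92+92+198 = 665; mod 256 = 153 → 99.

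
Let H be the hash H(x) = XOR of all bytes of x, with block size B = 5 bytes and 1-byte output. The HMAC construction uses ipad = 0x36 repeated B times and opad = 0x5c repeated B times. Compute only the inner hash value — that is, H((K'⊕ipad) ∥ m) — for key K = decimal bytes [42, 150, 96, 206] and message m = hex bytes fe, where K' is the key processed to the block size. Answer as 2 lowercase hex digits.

Key decimal bytes [42, 150, 96, 206] = 2a 96 60 ce is 4 bytes ≤ B = 5; zero-pad to 5 bytes: K' = 2a 96 60 ce 00.
K' ⊕ ipad = 1c a0 56 f8 36.
Inner input = 1c a0 56 f8 36 ∥ fe.
Inner hash: XOR 1c⊕a0⊕56⊕f8⊕36⊕fe = da.

da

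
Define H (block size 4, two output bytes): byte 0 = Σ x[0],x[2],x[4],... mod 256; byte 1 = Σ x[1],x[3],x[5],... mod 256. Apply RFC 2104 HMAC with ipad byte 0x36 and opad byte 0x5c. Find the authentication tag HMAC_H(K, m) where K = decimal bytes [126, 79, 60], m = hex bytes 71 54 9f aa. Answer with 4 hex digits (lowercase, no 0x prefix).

e41c

Key decimal bytes [126, 79, 60] = 7e 4f 3c is 3 bytes ≤ B = 4; zero-pad to 4 bytes: K' = 7e 4f 3c 00.
K' ⊕ ipad = 48 79 0a 36.  K' ⊕ opad = 22 13 60 5c.
Inner input = (K'⊕ipad) ∥ m = 48 79 0a 36 ∥ 71 54 9f aa.
Inner hash: even-index sum = 354 mod 256 = 98; odd-index sum = 429 mod 256 = 173 → 62 ad.
Outer input = (K'⊕opad) ∥ inner = 22 13 60 5c ∥ 62 ad.
Outer hash (tag): even-index sum = 228 mod 256 = 228; odd-index sum = 284 mod 256 = 28 → e4 1c.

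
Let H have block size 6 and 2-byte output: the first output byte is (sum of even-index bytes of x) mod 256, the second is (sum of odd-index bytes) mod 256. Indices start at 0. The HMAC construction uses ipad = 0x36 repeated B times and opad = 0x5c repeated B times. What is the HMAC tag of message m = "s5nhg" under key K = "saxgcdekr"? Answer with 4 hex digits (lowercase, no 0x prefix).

Key "saxgcdekr" = 73 61 78 67 63 64 65 6b 72 is 9 bytes > B = 6, so hash it first: H(key) = 25 97, then zero-pad to 6 bytes: K' = 25 97 00 00 00 00.
K' ⊕ ipad = 13 a1 36 36 36 36.  K' ⊕ opad = 79 cb 5c 5c 5c 5c.
Inner input = (K'⊕ipad) ∥ m = 13 a1 36 36 36 36 ∥ 73 35 6e 68 67.
Inner hash: even-index sum = 455 mod 256 = 199; odd-index sum = 426 mod 256 = 170 → c7 aa.
Outer input = (K'⊕opad) ∥ inner = 79 cb 5c 5c 5c 5c ∥ c7 aa.
Outer hash (tag): even-index sum = 504 mod 256 = 248; odd-index sum = 557 mod 256 = 45 → f8 2d.

f82d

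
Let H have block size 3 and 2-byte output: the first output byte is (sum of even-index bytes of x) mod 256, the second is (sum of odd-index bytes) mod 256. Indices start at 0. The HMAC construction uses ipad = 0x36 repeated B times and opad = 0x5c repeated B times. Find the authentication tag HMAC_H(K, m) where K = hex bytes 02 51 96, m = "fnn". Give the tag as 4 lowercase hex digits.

Key hex bytes 02 51 96 is exactly B = 3 bytes: K' = 02 51 96.
K' ⊕ ipad = 34 67 a0.  K' ⊕ opad = 5e 0d ca.
Inner input = (K'⊕ipad) ∥ m = 34 67 a0 ∥ 66 6e 6e.
Inner hash: even-index sum = 322 mod 256 = 66; odd-index sum = 315 mod 256 = 59 → 42 3b.
Outer input = (K'⊕opad) ∥ inner = 5e 0d ca ∥ 42 3b.
Outer hash (tag): even-index sum = 355 mod 256 = 99; odd-index sum = 79 mod 256 = 79 → 63 4f.

634f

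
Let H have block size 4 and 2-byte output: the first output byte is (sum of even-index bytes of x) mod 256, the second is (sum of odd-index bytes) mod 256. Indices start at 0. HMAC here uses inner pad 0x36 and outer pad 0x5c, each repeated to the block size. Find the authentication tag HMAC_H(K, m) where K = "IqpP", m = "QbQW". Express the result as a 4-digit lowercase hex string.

Key "IqpP" = 49 71 70 50 is exactly B = 4 bytes: K' = 49 71 70 50.
K' ⊕ ipad = 7f 47 46 66.  K' ⊕ opad = 15 2d 2c 0c.
Inner input = (K'⊕ipad) ∥ m = 7f 47 46 66 ∥ 51 62 51 57.
Inner hash: even-index sum = 359 mod 256 = 103; odd-index sum = 358 mod 256 = 102 → 67 66.
Outer input = (K'⊕opad) ∥ inner = 15 2d 2c 0c ∥ 67 66.
Outer hash (tag): even-index sum = 168 mod 256 = 168; odd-index sum = 159 mod 256 = 159 → a8 9f.

a89f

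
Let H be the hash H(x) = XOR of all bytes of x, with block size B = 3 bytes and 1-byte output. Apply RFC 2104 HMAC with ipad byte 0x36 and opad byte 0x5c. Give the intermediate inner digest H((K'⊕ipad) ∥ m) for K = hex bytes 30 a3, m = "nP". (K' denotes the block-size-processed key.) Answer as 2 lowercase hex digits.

Key hex bytes 30 a3 is 2 bytes ≤ B = 3; zero-pad to 3 bytes: K' = 30 a3 00.
K' ⊕ ipad = 06 95 36.
Inner input = 06 95 36 ∥ 6e 50.
Inner hash: XOR 06⊕95⊕36⊕6e⊕50 = 9b.

9b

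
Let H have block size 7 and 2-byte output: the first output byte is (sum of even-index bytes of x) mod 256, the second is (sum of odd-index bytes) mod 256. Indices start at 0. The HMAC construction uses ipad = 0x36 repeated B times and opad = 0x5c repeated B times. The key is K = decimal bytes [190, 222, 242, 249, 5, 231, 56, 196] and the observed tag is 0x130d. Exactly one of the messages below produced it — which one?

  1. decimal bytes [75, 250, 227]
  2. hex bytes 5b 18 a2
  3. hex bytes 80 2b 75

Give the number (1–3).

Key decimal bytes [190, 222, 242, 249, 5, 231, 56, 196] = be de f2 f9 05 e7 38 c4 is 8 bytes > B = 7, so hash it first: H(key) = ed 82, then zero-pad to 7 bytes: K' = ed 82 00 00 00 00 00.
K' ⊕ ipad = db b4 36 36 36 36 36; K' ⊕ opad = b1 de 5c 5c 5c 5c 5c.
m1: inner = H(db b4 36 36 36 36 36 4b fa e3) = 77 4e; tag = H(b1 de 5c 5c 5c 5c 5c 77 4e) = 130d ← matches
m2: inner = H(db b4 36 36 36 36 36 5b 18 a2) = 95 1d; tag = H(b1 de 5c 5c 5c 5c 5c 95 1d) = e22b
m3: inner = H(db b4 36 36 36 36 36 80 2b 75) = a8 15; tag = H(b1 de 5c 5c 5c 5c 5c a8 15) = da3e

1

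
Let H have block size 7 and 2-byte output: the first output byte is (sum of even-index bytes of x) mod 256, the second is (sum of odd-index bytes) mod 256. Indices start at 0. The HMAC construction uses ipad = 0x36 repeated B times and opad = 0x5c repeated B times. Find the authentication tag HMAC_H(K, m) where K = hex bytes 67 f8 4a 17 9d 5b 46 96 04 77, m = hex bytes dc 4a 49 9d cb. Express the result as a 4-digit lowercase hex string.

751a

Key hex bytes 67 f8 4a 17 9d 5b 46 96 04 77 is 10 bytes > B = 7, so hash it first: H(key) = 98 77, then zero-pad to 7 bytes: K' = 98 77 00 00 00 00 00.
K' ⊕ ipad = ae 41 36 36 36 36 36.  K' ⊕ opad = c4 2b 5c 5c 5c 5c 5c.
Inner input = (K'⊕ipad) ∥ m = ae 41 36 36 36 36 36 ∥ dc 4a 49 9d cb.
Inner hash: even-index sum = 567 mod 256 = 55; odd-index sum = 669 mod 256 = 157 → 37 9d.
Outer input = (K'⊕opad) ∥ inner = c4 2b 5c 5c 5c 5c 5c ∥ 37 9d.
Outer hash (tag): even-index sum = 629 mod 256 = 117; odd-index sum = 282 mod 256 = 26 → 75 1a.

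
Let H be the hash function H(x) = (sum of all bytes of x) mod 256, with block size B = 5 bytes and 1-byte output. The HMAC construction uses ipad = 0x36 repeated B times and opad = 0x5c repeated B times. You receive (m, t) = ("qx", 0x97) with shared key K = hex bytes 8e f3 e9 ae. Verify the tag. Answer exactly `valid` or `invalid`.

valid

Key hex bytes 8e f3 e9 ae is 4 bytes ≤ B = 5; zero-pad to 5 bytes: K' = 8e f3 e9 ae 00.
K' ⊕ ipad = b8 c5 df 98 36; K' ⊕ opad = d2 af b5 f2 5c.
Inner hash: sum = 184+197+223+152+54+113+120 = 1043; mod 256 = 19 → 13.
Outer hash (recomputed tag): sum = 210+175+181+242+92+19 = 919; mod 256 = 151 → 97.
Recomputed tag = 97; claimed = 97 → match.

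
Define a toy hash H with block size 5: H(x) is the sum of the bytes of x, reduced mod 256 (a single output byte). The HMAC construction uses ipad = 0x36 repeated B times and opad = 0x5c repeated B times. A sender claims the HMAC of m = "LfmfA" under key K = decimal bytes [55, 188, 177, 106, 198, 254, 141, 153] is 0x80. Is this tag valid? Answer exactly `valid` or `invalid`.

valid

Key decimal bytes [55, 188, 177, 106, 198, 254, 141, 153] = 37 bc b1 6a c6 fe 8d 99 is 8 bytes > B = 5, so hash it first: H(key) = f8, then zero-pad to 5 bytes: K' = f8 00 00 00 00.
K' ⊕ ipad = ce 36 36 36 36; K' ⊕ opad = a4 5c 5c 5c 5c.
Inner hash: sum = 206+54+54+54+54+76+102+109+102+65 = 876; mod 256 = 108 → 6c.
Outer hash (recomputed tag): sum = 164+92+92+92+92+108 = 640; mod 256 = 128 → 80.
Recomputed tag = 80; claimed = 80 → match.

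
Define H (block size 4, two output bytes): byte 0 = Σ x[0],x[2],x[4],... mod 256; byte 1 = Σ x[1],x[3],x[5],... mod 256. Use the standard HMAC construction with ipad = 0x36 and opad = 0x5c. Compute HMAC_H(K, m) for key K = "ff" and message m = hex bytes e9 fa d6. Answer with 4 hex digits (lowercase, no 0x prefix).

Key "ff" = 66 66 is 2 bytes ≤ B = 4; zero-pad to 4 bytes: K' = 66 66 00 00.
K' ⊕ ipad = 50 50 36 36.  K' ⊕ opad = 3a 3a 5c 5c.
Inner input = (K'⊕ipad) ∥ m = 50 50 36 36 ∥ e9 fa d6.
Inner hash: even-index sum = 581 mod 256 = 69; odd-index sum = 384 mod 256 = 128 → 45 80.
Outer input = (K'⊕opad) ∥ inner = 3a 3a 5c 5c ∥ 45 80.
Outer hash (tag): even-index sum = 219 mod 256 = 219; odd-index sum = 278 mod 256 = 22 → db 16.

db16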